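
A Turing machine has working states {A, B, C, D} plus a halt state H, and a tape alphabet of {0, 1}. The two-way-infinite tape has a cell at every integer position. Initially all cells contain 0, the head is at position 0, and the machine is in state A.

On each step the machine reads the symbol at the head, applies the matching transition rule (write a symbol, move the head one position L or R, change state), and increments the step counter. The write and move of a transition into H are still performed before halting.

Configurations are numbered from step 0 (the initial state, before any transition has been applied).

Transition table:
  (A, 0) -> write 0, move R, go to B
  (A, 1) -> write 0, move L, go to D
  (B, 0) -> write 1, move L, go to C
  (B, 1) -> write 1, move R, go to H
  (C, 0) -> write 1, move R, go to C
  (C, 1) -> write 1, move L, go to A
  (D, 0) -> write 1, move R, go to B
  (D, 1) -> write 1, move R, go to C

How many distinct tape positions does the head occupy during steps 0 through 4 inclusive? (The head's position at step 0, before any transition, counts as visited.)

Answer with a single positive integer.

Answer: 2

Derivation:
Step 1: in state A at pos 0, read 0 -> (A,0)->write 0,move R,goto B. Now: state=B, head=1, tape[-1..2]=0000 (head:   ^)
Step 2: in state B at pos 1, read 0 -> (B,0)->write 1,move L,goto C. Now: state=C, head=0, tape[-1..2]=0010 (head:  ^)
Step 3: in state C at pos 0, read 0 -> (C,0)->write 1,move R,goto C. Now: state=C, head=1, tape[-1..2]=0110 (head:   ^)
Step 4: in state C at pos 1, read 1 -> (C,1)->write 1,move L,goto A. Now: state=A, head=0, tape[-1..2]=0110 (head:  ^)
Head positions at steps 0..4: starting at 0, distinct positions visited = {0, 1} -> 2 position(s)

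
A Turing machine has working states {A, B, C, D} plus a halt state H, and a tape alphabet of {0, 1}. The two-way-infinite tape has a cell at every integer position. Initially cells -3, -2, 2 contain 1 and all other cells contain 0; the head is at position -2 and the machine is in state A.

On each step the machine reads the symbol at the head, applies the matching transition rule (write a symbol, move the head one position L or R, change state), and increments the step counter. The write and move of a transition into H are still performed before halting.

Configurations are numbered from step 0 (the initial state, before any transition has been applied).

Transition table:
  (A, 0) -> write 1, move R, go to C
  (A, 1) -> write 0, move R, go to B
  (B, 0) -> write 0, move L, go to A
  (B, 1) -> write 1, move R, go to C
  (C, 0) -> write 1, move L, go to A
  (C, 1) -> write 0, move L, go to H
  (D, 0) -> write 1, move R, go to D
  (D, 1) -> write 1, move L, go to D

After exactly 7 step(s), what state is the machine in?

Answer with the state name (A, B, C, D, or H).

Step 1: in state A at pos -2, read 1 -> (A,1)->write 0,move R,goto B. Now: state=B, head=-1, tape[-4..3]=01000010 (head:    ^)
Step 2: in state B at pos -1, read 0 -> (B,0)->write 0,move L,goto A. Now: state=A, head=-2, tape[-4..3]=01000010 (head:   ^)
Step 3: in state A at pos -2, read 0 -> (A,0)->write 1,move R,goto C. Now: state=C, head=-1, tape[-4..3]=01100010 (head:    ^)
Step 4: in state C at pos -1, read 0 -> (C,0)->write 1,move L,goto A. Now: state=A, head=-2, tape[-4..3]=01110010 (head:   ^)
Step 5: in state A at pos -2, read 1 -> (A,1)->write 0,move R,goto B. Now: state=B, head=-1, tape[-4..3]=01010010 (head:    ^)
Step 6: in state B at pos -1, read 1 -> (B,1)->write 1,move R,goto C. Now: state=C, head=0, tape[-4..3]=01010010 (head:     ^)
Step 7: in state C at pos 0, read 0 -> (C,0)->write 1,move L,goto A. Now: state=A, head=-1, tape[-4..3]=01011010 (head:    ^)

Answer: A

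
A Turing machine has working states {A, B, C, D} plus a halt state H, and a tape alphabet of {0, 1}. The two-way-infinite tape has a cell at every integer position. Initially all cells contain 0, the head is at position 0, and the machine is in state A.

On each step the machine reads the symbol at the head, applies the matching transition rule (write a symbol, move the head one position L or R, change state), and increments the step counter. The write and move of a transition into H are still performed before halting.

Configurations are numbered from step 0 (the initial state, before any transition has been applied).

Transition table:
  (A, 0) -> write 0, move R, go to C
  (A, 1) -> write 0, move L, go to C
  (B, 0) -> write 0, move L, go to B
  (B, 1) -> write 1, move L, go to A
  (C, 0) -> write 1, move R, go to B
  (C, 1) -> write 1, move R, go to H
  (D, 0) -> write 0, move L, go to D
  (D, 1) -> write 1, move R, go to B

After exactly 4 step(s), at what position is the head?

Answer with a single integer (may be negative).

Answer: 0

Derivation:
Step 1: in state A at pos 0, read 0 -> (A,0)->write 0,move R,goto C. Now: state=C, head=1, tape[-1..2]=0000 (head:   ^)
Step 2: in state C at pos 1, read 0 -> (C,0)->write 1,move R,goto B. Now: state=B, head=2, tape[-1..3]=00100 (head:    ^)
Step 3: in state B at pos 2, read 0 -> (B,0)->write 0,move L,goto B. Now: state=B, head=1, tape[-1..3]=00100 (head:   ^)
Step 4: in state B at pos 1, read 1 -> (B,1)->write 1,move L,goto A. Now: state=A, head=0, tape[-1..3]=00100 (head:  ^)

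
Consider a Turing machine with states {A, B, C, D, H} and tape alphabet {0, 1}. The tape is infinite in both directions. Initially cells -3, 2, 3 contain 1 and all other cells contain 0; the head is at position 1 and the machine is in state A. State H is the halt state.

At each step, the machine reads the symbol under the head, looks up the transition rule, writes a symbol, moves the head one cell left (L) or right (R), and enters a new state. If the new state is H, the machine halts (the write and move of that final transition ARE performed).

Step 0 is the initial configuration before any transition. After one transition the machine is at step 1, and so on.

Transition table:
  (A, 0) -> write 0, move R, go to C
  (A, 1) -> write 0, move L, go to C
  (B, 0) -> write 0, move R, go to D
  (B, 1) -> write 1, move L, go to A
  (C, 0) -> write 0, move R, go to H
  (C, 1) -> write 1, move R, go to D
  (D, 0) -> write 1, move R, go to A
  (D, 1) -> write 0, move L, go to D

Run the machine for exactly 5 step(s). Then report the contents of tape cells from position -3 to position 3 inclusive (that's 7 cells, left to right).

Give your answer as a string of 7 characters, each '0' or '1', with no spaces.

Answer: 1000100

Derivation:
Step 1: in state A at pos 1, read 0 -> (A,0)->write 0,move R,goto C. Now: state=C, head=2, tape[-4..4]=010000110 (head:       ^)
Step 2: in state C at pos 2, read 1 -> (C,1)->write 1,move R,goto D. Now: state=D, head=3, tape[-4..4]=010000110 (head:        ^)
Step 3: in state D at pos 3, read 1 -> (D,1)->write 0,move L,goto D. Now: state=D, head=2, tape[-4..4]=010000100 (head:       ^)
Step 4: in state D at pos 2, read 1 -> (D,1)->write 0,move L,goto D. Now: state=D, head=1, tape[-4..4]=010000000 (head:      ^)
Step 5: in state D at pos 1, read 0 -> (D,0)->write 1,move R,goto A. Now: state=A, head=2, tape[-4..4]=010001000 (head:       ^)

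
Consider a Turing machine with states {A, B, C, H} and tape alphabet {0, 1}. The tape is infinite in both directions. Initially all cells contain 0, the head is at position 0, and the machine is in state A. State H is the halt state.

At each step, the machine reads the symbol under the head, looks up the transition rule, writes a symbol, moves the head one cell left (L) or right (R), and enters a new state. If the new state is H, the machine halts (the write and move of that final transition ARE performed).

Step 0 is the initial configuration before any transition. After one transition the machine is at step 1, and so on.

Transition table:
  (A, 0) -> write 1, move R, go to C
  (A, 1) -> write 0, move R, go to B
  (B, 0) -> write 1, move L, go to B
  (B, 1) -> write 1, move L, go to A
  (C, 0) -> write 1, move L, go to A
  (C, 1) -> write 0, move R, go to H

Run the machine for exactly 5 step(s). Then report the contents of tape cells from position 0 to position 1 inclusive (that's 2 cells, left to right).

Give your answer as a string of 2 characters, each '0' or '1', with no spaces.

Step 1: in state A at pos 0, read 0 -> (A,0)->write 1,move R,goto C. Now: state=C, head=1, tape[-1..2]=0100 (head:   ^)
Step 2: in state C at pos 1, read 0 -> (C,0)->write 1,move L,goto A. Now: state=A, head=0, tape[-1..2]=0110 (head:  ^)
Step 3: in state A at pos 0, read 1 -> (A,1)->write 0,move R,goto B. Now: state=B, head=1, tape[-1..2]=0010 (head:   ^)
Step 4: in state B at pos 1, read 1 -> (B,1)->write 1,move L,goto A. Now: state=A, head=0, tape[-1..2]=0010 (head:  ^)
Step 5: in state A at pos 0, read 0 -> (A,0)->write 1,move R,goto C. Now: state=C, head=1, tape[-1..2]=0110 (head:   ^)

Answer: 11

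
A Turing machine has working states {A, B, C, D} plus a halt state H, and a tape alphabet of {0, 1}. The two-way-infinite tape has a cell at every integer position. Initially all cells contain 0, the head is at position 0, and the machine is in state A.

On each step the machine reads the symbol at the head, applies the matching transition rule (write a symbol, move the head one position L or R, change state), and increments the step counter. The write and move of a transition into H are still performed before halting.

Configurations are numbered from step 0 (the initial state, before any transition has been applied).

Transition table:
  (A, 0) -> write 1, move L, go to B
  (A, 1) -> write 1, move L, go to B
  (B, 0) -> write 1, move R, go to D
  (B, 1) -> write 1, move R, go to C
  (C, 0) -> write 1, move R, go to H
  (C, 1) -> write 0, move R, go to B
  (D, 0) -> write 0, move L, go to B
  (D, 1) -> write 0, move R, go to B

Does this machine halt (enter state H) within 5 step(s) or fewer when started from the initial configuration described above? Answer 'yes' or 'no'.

Step 1: in state A at pos 0, read 0 -> (A,0)->write 1,move L,goto B. Now: state=B, head=-1, tape[-2..1]=0010 (head:  ^)
Step 2: in state B at pos -1, read 0 -> (B,0)->write 1,move R,goto D. Now: state=D, head=0, tape[-2..1]=0110 (head:   ^)
Step 3: in state D at pos 0, read 1 -> (D,1)->write 0,move R,goto B. Now: state=B, head=1, tape[-2..2]=01000 (head:    ^)
Step 4: in state B at pos 1, read 0 -> (B,0)->write 1,move R,goto D. Now: state=D, head=2, tape[-2..3]=010100 (head:     ^)
Step 5: in state D at pos 2, read 0 -> (D,0)->write 0,move L,goto B. Now: state=B, head=1, tape[-2..3]=010100 (head:    ^)
After 5 step(s): state = B (not H) -> not halted within 5 -> no

Answer: no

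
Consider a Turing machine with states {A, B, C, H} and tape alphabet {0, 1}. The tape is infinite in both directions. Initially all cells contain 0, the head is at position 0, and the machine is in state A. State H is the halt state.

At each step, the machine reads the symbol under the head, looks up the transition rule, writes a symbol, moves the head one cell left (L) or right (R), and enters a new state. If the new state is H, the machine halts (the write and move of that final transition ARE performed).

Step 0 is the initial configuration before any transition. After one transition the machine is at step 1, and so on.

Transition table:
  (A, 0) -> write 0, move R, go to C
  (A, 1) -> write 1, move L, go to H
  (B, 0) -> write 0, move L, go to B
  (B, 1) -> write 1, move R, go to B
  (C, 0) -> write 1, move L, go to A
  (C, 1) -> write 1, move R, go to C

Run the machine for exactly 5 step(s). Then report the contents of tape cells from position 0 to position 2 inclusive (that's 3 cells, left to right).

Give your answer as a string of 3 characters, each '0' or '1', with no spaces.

Step 1: in state A at pos 0, read 0 -> (A,0)->write 0,move R,goto C. Now: state=C, head=1, tape[-1..2]=0000 (head:   ^)
Step 2: in state C at pos 1, read 0 -> (C,0)->write 1,move L,goto A. Now: state=A, head=0, tape[-1..2]=0010 (head:  ^)
Step 3: in state A at pos 0, read 0 -> (A,0)->write 0,move R,goto C. Now: state=C, head=1, tape[-1..2]=0010 (head:   ^)
Step 4: in state C at pos 1, read 1 -> (C,1)->write 1,move R,goto C. Now: state=C, head=2, tape[-1..3]=00100 (head:    ^)
Step 5: in state C at pos 2, read 0 -> (C,0)->write 1,move L,goto A. Now: state=A, head=1, tape[-1..3]=00110 (head:   ^)

Answer: 011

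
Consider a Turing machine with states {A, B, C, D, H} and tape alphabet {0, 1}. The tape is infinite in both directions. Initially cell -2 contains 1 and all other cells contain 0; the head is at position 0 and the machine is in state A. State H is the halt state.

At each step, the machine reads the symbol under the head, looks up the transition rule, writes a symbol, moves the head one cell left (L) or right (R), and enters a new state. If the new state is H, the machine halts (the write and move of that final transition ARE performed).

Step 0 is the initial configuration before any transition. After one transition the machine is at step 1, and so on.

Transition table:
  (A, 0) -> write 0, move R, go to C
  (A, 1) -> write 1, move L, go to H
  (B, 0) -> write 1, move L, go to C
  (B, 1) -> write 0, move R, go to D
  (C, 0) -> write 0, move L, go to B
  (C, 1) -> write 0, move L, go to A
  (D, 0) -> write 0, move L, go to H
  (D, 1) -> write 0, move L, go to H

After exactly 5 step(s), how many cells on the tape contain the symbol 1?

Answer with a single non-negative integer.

Answer: 1

Derivation:
Step 1: in state A at pos 0, read 0 -> (A,0)->write 0,move R,goto C. Now: state=C, head=1, tape[-3..2]=010000 (head:     ^)
Step 2: in state C at pos 1, read 0 -> (C,0)->write 0,move L,goto B. Now: state=B, head=0, tape[-3..2]=010000 (head:    ^)
Step 3: in state B at pos 0, read 0 -> (B,0)->write 1,move L,goto C. Now: state=C, head=-1, tape[-3..2]=010100 (head:   ^)
Step 4: in state C at pos -1, read 0 -> (C,0)->write 0,move L,goto B. Now: state=B, head=-2, tape[-3..2]=010100 (head:  ^)
Step 5: in state B at pos -2, read 1 -> (B,1)->write 0,move R,goto D. Now: state=D, head=-1, tape[-3..2]=000100 (head:   ^)
Cells containing 1 after step 5: {0} -> 1 cell(s)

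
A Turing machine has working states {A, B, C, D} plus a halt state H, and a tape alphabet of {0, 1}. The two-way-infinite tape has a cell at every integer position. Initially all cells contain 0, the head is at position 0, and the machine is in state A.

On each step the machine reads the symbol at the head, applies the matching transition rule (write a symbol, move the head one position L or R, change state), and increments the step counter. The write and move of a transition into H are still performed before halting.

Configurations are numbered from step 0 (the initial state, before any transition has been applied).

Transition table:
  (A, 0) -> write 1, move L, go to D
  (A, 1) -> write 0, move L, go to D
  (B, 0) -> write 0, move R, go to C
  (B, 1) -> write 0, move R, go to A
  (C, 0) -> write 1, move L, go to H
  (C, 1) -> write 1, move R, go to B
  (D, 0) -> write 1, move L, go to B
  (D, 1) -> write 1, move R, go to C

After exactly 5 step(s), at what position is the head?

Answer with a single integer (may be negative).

Answer: 1

Derivation:
Step 1: in state A at pos 0, read 0 -> (A,0)->write 1,move L,goto D. Now: state=D, head=-1, tape[-2..1]=0010 (head:  ^)
Step 2: in state D at pos -1, read 0 -> (D,0)->write 1,move L,goto B. Now: state=B, head=-2, tape[-3..1]=00110 (head:  ^)
Step 3: in state B at pos -2, read 0 -> (B,0)->write 0,move R,goto C. Now: state=C, head=-1, tape[-3..1]=00110 (head:   ^)
Step 4: in state C at pos -1, read 1 -> (C,1)->write 1,move R,goto B. Now: state=B, head=0, tape[-3..1]=00110 (head:    ^)
Step 5: in state B at pos 0, read 1 -> (B,1)->write 0,move R,goto A. Now: state=A, head=1, tape[-3..2]=001000 (head:     ^)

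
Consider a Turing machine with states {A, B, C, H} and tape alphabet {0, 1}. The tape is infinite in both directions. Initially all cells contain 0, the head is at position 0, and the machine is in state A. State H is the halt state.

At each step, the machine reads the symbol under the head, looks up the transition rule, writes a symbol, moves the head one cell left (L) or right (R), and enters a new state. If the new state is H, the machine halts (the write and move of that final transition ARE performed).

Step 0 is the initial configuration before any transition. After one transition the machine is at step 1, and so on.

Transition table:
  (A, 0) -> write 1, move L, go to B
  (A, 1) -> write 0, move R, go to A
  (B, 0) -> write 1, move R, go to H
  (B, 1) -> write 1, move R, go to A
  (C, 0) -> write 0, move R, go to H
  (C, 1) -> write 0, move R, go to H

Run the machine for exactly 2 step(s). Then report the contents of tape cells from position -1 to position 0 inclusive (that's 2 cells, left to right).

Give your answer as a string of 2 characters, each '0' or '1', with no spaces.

Answer: 11

Derivation:
Step 1: in state A at pos 0, read 0 -> (A,0)->write 1,move L,goto B. Now: state=B, head=-1, tape[-2..1]=0010 (head:  ^)
Step 2: in state B at pos -1, read 0 -> (B,0)->write 1,move R,goto H. Now: state=H, head=0, tape[-2..1]=0110 (head:   ^)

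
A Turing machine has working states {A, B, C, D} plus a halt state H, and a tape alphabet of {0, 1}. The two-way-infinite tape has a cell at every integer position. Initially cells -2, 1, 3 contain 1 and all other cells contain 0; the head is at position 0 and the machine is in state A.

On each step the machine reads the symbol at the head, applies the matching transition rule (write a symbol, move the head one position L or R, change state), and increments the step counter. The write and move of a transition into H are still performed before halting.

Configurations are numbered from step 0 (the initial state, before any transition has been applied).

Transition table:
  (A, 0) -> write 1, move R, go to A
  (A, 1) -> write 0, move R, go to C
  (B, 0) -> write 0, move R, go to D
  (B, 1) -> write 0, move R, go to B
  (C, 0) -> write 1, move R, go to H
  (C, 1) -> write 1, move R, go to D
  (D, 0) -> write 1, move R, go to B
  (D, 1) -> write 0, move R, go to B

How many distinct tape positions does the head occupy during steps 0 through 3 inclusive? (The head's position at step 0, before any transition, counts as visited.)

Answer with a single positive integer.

Answer: 4

Derivation:
Step 1: in state A at pos 0, read 0 -> (A,0)->write 1,move R,goto A. Now: state=A, head=1, tape[-3..4]=01011010 (head:     ^)
Step 2: in state A at pos 1, read 1 -> (A,1)->write 0,move R,goto C. Now: state=C, head=2, tape[-3..4]=01010010 (head:      ^)
Step 3: in state C at pos 2, read 0 -> (C,0)->write 1,move R,goto H. Now: state=H, head=3, tape[-3..4]=01010110 (head:       ^)
Head positions at steps 0..3: starting at 0, distinct positions visited = {0, 1, 2, 3} -> 4 position(s)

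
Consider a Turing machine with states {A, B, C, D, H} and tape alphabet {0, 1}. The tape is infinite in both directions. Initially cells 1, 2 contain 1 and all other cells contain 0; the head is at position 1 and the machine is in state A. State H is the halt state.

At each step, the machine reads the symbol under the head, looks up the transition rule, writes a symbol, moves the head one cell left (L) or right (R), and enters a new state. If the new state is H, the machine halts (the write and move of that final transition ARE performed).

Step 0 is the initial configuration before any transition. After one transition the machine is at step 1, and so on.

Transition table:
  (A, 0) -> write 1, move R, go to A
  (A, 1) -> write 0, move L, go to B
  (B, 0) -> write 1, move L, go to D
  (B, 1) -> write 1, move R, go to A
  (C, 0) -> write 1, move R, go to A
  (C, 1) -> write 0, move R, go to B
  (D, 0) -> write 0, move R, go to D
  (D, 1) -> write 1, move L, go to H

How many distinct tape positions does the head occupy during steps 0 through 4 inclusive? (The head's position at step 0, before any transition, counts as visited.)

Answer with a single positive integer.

Answer: 3

Derivation:
Step 1: in state A at pos 1, read 1 -> (A,1)->write 0,move L,goto B. Now: state=B, head=0, tape[-1..3]=00010 (head:  ^)
Step 2: in state B at pos 0, read 0 -> (B,0)->write 1,move L,goto D. Now: state=D, head=-1, tape[-2..3]=001010 (head:  ^)
Step 3: in state D at pos -1, read 0 -> (D,0)->write 0,move R,goto D. Now: state=D, head=0, tape[-2..3]=001010 (head:   ^)
Step 4: in state D at pos 0, read 1 -> (D,1)->write 1,move L,goto H. Now: state=H, head=-1, tape[-2..3]=001010 (head:  ^)
Head positions at steps 0..4: starting at 1, distinct positions visited = {-1, 0, 1} -> 3 position(s)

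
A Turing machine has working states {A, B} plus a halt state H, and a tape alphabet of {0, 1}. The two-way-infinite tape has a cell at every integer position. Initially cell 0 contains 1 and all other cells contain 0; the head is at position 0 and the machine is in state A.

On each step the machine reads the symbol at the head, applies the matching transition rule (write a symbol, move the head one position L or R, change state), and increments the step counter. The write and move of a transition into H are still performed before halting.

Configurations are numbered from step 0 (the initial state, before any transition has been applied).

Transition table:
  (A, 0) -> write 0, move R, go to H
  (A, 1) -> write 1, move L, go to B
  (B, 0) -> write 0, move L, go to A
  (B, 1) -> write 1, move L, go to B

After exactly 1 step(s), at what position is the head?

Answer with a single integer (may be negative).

Answer: -1

Derivation:
Step 1: in state A at pos 0, read 1 -> (A,1)->write 1,move L,goto B. Now: state=B, head=-1, tape[-2..1]=0010 (head:  ^)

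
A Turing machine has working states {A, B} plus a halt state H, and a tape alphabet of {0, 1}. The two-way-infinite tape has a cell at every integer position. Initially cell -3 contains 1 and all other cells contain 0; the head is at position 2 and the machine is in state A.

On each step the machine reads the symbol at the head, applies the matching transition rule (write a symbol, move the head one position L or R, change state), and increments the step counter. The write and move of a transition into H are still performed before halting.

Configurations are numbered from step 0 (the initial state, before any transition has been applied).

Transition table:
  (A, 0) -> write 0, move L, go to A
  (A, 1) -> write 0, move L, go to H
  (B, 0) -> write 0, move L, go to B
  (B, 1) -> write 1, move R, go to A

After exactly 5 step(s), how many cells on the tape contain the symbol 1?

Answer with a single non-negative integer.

Step 1: in state A at pos 2, read 0 -> (A,0)->write 0,move L,goto A. Now: state=A, head=1, tape[-4..3]=01000000 (head:      ^)
Step 2: in state A at pos 1, read 0 -> (A,0)->write 0,move L,goto A. Now: state=A, head=0, tape[-4..3]=01000000 (head:     ^)
Step 3: in state A at pos 0, read 0 -> (A,0)->write 0,move L,goto A. Now: state=A, head=-1, tape[-4..3]=01000000 (head:    ^)
Step 4: in state A at pos -1, read 0 -> (A,0)->write 0,move L,goto A. Now: state=A, head=-2, tape[-4..3]=01000000 (head:   ^)
Step 5: in state A at pos -2, read 0 -> (A,0)->write 0,move L,goto A. Now: state=A, head=-3, tape[-4..3]=01000000 (head:  ^)
Cells containing 1 after step 5: {-3} -> 1 cell(s)

Answer: 1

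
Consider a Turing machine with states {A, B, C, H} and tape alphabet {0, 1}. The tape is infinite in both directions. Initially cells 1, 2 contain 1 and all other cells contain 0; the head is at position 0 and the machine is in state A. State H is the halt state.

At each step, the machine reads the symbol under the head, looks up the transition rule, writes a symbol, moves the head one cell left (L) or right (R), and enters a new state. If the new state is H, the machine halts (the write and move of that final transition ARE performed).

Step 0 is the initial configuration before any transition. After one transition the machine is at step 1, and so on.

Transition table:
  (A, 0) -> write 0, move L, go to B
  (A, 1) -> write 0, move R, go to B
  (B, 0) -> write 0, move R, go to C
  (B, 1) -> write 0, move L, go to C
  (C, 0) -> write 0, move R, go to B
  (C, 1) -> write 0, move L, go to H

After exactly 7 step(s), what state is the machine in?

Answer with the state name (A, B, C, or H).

Step 1: in state A at pos 0, read 0 -> (A,0)->write 0,move L,goto B. Now: state=B, head=-1, tape[-2..3]=000110 (head:  ^)
Step 2: in state B at pos -1, read 0 -> (B,0)->write 0,move R,goto C. Now: state=C, head=0, tape[-2..3]=000110 (head:   ^)
Step 3: in state C at pos 0, read 0 -> (C,0)->write 0,move R,goto B. Now: state=B, head=1, tape[-2..3]=000110 (head:    ^)
Step 4: in state B at pos 1, read 1 -> (B,1)->write 0,move L,goto C. Now: state=C, head=0, tape[-2..3]=000010 (head:   ^)
Step 5: in state C at pos 0, read 0 -> (C,0)->write 0,move R,goto B. Now: state=B, head=1, tape[-2..3]=000010 (head:    ^)
Step 6: in state B at pos 1, read 0 -> (B,0)->write 0,move R,goto C. Now: state=C, head=2, tape[-2..3]=000010 (head:     ^)
Step 7: in state C at pos 2, read 1 -> (C,1)->write 0,move L,goto H. Now: state=H, head=1, tape[-2..3]=000000 (head:    ^)

Answer: H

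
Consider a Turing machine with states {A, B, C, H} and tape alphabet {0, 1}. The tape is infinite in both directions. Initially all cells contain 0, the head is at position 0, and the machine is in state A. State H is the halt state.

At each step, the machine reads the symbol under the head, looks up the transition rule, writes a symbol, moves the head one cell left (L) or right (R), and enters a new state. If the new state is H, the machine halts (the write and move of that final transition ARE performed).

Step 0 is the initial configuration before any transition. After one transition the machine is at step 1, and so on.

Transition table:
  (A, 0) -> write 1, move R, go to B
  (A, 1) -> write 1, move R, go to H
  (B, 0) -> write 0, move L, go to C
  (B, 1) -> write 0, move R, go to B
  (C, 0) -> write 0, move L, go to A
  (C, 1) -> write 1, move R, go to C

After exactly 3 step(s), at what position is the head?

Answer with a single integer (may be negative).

Step 1: in state A at pos 0, read 0 -> (A,0)->write 1,move R,goto B. Now: state=B, head=1, tape[-1..2]=0100 (head:   ^)
Step 2: in state B at pos 1, read 0 -> (B,0)->write 0,move L,goto C. Now: state=C, head=0, tape[-1..2]=0100 (head:  ^)
Step 3: in state C at pos 0, read 1 -> (C,1)->write 1,move R,goto C. Now: state=C, head=1, tape[-1..2]=0100 (head:   ^)

Answer: 1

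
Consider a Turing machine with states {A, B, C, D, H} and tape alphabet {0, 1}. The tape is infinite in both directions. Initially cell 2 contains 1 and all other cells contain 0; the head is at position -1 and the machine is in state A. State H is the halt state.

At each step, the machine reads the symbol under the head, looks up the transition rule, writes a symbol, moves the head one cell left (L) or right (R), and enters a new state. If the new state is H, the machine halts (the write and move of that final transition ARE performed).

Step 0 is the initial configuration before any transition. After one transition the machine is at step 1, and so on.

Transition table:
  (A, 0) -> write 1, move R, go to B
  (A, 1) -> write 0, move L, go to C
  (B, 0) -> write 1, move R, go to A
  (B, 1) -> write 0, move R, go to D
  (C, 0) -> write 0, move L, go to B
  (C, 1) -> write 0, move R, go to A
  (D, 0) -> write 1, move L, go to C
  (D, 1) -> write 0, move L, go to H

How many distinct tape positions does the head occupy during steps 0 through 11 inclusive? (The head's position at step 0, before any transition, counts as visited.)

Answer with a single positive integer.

Answer: 5

Derivation:
Step 1: in state A at pos -1, read 0 -> (A,0)->write 1,move R,goto B. Now: state=B, head=0, tape[-2..3]=010010 (head:   ^)
Step 2: in state B at pos 0, read 0 -> (B,0)->write 1,move R,goto A. Now: state=A, head=1, tape[-2..3]=011010 (head:    ^)
Step 3: in state A at pos 1, read 0 -> (A,0)->write 1,move R,goto B. Now: state=B, head=2, tape[-2..3]=011110 (head:     ^)
Step 4: in state B at pos 2, read 1 -> (B,1)->write 0,move R,goto D. Now: state=D, head=3, tape[-2..4]=0111000 (head:      ^)
Step 5: in state D at pos 3, read 0 -> (D,0)->write 1,move L,goto C. Now: state=C, head=2, tape[-2..4]=0111010 (head:     ^)
Step 6: in state C at pos 2, read 0 -> (C,0)->write 0,move L,goto B. Now: state=B, head=1, tape[-2..4]=0111010 (head:    ^)
Step 7: in state B at pos 1, read 1 -> (B,1)->write 0,move R,goto D. Now: state=D, head=2, tape[-2..4]=0110010 (head:     ^)
Step 8: in state D at pos 2, read 0 -> (D,0)->write 1,move L,goto C. Now: state=C, head=1, tape[-2..4]=0110110 (head:    ^)
Step 9: in state C at pos 1, read 0 -> (C,0)->write 0,move L,goto B. Now: state=B, head=0, tape[-2..4]=0110110 (head:   ^)
Step 10: in state B at pos 0, read 1 -> (B,1)->write 0,move R,goto D. Now: state=D, head=1, tape[-2..4]=0100110 (head:    ^)
Step 11: in state D at pos 1, read 0 -> (D,0)->write 1,move L,goto C. Now: state=C, head=0, tape[-2..4]=0101110 (head:   ^)
Head positions at steps 0..11: starting at -1, distinct positions visited = {-1, 0, 1, 2, 3} -> 5 position(s)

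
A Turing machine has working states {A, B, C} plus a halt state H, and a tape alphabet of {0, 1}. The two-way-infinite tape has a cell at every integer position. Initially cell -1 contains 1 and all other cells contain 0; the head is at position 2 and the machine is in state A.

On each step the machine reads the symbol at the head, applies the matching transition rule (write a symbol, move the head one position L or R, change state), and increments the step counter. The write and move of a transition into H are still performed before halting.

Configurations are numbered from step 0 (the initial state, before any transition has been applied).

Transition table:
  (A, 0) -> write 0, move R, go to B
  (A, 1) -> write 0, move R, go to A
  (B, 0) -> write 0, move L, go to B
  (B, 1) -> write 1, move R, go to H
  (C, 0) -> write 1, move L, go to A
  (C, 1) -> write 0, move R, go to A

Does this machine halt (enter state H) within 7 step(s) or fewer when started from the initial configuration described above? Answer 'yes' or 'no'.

Step 1: in state A at pos 2, read 0 -> (A,0)->write 0,move R,goto B. Now: state=B, head=3, tape[-2..4]=0100000 (head:      ^)
Step 2: in state B at pos 3, read 0 -> (B,0)->write 0,move L,goto B. Now: state=B, head=2, tape[-2..4]=0100000 (head:     ^)
Step 3: in state B at pos 2, read 0 -> (B,0)->write 0,move L,goto B. Now: state=B, head=1, tape[-2..4]=0100000 (head:    ^)
Step 4: in state B at pos 1, read 0 -> (B,0)->write 0,move L,goto B. Now: state=B, head=0, tape[-2..4]=0100000 (head:   ^)
Step 5: in state B at pos 0, read 0 -> (B,0)->write 0,move L,goto B. Now: state=B, head=-1, tape[-2..4]=0100000 (head:  ^)
Step 6: in state B at pos -1, read 1 -> (B,1)->write 1,move R,goto H. Now: state=H, head=0, tape[-2..4]=0100000 (head:   ^)
State H reached at step 6; 6 <= 7 -> yes

Answer: yes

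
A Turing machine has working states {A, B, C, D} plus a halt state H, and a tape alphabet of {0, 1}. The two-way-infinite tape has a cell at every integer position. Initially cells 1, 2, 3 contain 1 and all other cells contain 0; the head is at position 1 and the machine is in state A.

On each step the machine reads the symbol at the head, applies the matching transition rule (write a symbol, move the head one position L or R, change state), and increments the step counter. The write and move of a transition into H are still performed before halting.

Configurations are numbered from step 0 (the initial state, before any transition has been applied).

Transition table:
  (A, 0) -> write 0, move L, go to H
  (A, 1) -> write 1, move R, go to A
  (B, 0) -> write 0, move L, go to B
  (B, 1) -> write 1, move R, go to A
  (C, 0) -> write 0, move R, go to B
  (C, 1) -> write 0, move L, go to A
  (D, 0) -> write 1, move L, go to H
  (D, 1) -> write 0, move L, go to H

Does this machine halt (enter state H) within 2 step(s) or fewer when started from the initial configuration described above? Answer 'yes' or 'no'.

Step 1: in state A at pos 1, read 1 -> (A,1)->write 1,move R,goto A. Now: state=A, head=2, tape[0..4]=01110 (head:   ^)
Step 2: in state A at pos 2, read 1 -> (A,1)->write 1,move R,goto A. Now: state=A, head=3, tape[0..4]=01110 (head:    ^)
After 2 step(s): state = A (not H) -> not halted within 2 -> no

Answer: no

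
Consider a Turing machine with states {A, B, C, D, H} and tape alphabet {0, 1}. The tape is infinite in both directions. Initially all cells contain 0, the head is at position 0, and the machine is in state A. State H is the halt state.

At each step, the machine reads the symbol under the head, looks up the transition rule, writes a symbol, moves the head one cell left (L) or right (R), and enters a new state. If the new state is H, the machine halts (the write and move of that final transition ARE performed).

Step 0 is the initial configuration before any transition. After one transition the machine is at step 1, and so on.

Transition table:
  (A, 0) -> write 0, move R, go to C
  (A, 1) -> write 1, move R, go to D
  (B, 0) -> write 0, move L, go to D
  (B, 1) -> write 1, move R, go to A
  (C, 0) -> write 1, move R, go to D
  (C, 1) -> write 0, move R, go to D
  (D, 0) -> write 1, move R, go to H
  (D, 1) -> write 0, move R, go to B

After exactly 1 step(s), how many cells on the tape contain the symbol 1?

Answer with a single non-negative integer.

Answer: 0

Derivation:
Step 1: in state A at pos 0, read 0 -> (A,0)->write 0,move R,goto C. Now: state=C, head=1, tape[-1..2]=0000 (head:   ^)
No cell contains 1 after step 1 -> 0 cell(s)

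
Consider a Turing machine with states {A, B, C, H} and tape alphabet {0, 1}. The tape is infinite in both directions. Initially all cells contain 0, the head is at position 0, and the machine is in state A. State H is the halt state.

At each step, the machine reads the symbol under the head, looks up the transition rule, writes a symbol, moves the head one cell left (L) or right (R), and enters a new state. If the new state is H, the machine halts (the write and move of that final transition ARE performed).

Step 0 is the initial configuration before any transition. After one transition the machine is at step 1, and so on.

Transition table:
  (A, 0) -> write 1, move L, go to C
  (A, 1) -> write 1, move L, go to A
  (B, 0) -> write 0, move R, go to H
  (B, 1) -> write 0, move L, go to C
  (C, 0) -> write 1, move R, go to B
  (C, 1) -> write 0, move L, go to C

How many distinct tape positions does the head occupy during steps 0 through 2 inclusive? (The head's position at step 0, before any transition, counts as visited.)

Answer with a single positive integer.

Answer: 2

Derivation:
Step 1: in state A at pos 0, read 0 -> (A,0)->write 1,move L,goto C. Now: state=C, head=-1, tape[-2..1]=0010 (head:  ^)
Step 2: in state C at pos -1, read 0 -> (C,0)->write 1,move R,goto B. Now: state=B, head=0, tape[-2..1]=0110 (head:   ^)
Head positions at steps 0..2: starting at 0, distinct positions visited = {-1, 0} -> 2 position(s)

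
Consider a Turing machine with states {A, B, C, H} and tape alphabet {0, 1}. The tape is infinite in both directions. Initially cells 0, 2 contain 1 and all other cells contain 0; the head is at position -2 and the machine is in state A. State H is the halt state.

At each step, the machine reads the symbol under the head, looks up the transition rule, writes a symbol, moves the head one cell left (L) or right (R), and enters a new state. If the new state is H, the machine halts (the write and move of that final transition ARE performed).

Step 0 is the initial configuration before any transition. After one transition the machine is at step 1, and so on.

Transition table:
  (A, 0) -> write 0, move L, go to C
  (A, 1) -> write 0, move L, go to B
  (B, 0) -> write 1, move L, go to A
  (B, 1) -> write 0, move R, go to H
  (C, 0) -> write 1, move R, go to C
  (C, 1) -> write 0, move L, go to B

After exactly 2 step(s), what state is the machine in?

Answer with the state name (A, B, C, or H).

Answer: C

Derivation:
Step 1: in state A at pos -2, read 0 -> (A,0)->write 0,move L,goto C. Now: state=C, head=-3, tape[-4..3]=00001010 (head:  ^)
Step 2: in state C at pos -3, read 0 -> (C,0)->write 1,move R,goto C. Now: state=C, head=-2, tape[-4..3]=01001010 (head:   ^)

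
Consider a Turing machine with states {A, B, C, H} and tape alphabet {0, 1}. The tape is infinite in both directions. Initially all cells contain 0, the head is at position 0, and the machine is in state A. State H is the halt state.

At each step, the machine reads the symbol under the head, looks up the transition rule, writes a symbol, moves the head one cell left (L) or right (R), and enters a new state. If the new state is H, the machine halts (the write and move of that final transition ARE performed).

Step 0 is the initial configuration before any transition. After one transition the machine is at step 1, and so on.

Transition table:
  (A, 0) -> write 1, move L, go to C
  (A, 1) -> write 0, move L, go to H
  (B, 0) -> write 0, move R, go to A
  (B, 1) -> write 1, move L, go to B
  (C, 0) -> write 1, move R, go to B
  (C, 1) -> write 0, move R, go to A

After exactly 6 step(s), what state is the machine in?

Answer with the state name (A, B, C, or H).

Step 1: in state A at pos 0, read 0 -> (A,0)->write 1,move L,goto C. Now: state=C, head=-1, tape[-2..1]=0010 (head:  ^)
Step 2: in state C at pos -1, read 0 -> (C,0)->write 1,move R,goto B. Now: state=B, head=0, tape[-2..1]=0110 (head:   ^)
Step 3: in state B at pos 0, read 1 -> (B,1)->write 1,move L,goto B. Now: state=B, head=-1, tape[-2..1]=0110 (head:  ^)
Step 4: in state B at pos -1, read 1 -> (B,1)->write 1,move L,goto B. Now: state=B, head=-2, tape[-3..1]=00110 (head:  ^)
Step 5: in state B at pos -2, read 0 -> (B,0)->write 0,move R,goto A. Now: state=A, head=-1, tape[-3..1]=00110 (head:   ^)
Step 6: in state A at pos -1, read 1 -> (A,1)->write 0,move L,goto H. Now: state=H, head=-2, tape[-3..1]=00010 (head:  ^)

Answer: H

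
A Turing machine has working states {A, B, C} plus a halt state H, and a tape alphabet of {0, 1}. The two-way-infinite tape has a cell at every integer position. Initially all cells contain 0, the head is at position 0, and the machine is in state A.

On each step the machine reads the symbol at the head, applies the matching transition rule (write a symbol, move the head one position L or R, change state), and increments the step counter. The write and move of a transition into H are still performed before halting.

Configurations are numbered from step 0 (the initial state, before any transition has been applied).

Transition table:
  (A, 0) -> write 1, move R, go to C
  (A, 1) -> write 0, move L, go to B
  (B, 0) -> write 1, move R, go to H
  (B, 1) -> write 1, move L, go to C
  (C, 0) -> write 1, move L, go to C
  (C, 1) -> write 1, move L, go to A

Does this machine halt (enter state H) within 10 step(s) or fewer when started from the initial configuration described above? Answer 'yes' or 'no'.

Step 1: in state A at pos 0, read 0 -> (A,0)->write 1,move R,goto C. Now: state=C, head=1, tape[-1..2]=0100 (head:   ^)
Step 2: in state C at pos 1, read 0 -> (C,0)->write 1,move L,goto C. Now: state=C, head=0, tape[-1..2]=0110 (head:  ^)
Step 3: in state C at pos 0, read 1 -> (C,1)->write 1,move L,goto A. Now: state=A, head=-1, tape[-2..2]=00110 (head:  ^)
Step 4: in state A at pos -1, read 0 -> (A,0)->write 1,move R,goto C. Now: state=C, head=0, tape[-2..2]=01110 (head:   ^)
Step 5: in state C at pos 0, read 1 -> (C,1)->write 1,move L,goto A. Now: state=A, head=-1, tape[-2..2]=01110 (head:  ^)
Step 6: in state A at pos -1, read 1 -> (A,1)->write 0,move L,goto B. Now: state=B, head=-2, tape[-3..2]=000110 (head:  ^)
Step 7: in state B at pos -2, read 0 -> (B,0)->write 1,move R,goto H. Now: state=H, head=-1, tape[-3..2]=010110 (head:   ^)
State H reached at step 7; 7 <= 10 -> yes

Answer: yes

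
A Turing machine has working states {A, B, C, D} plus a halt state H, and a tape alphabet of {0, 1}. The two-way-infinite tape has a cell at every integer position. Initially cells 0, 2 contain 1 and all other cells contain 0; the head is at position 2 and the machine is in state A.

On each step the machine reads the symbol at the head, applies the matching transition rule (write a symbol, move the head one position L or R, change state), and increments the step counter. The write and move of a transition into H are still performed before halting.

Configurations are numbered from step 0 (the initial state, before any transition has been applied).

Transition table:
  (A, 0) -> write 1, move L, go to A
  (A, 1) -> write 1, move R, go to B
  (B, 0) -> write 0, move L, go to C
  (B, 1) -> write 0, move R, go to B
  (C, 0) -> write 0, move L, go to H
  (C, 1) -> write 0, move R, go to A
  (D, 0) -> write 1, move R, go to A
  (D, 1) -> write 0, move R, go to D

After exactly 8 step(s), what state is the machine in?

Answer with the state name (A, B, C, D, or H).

Answer: B

Derivation:
Step 1: in state A at pos 2, read 1 -> (A,1)->write 1,move R,goto B. Now: state=B, head=3, tape[-1..4]=010100 (head:     ^)
Step 2: in state B at pos 3, read 0 -> (B,0)->write 0,move L,goto C. Now: state=C, head=2, tape[-1..4]=010100 (head:    ^)
Step 3: in state C at pos 2, read 1 -> (C,1)->write 0,move R,goto A. Now: state=A, head=3, tape[-1..4]=010000 (head:     ^)
Step 4: in state A at pos 3, read 0 -> (A,0)->write 1,move L,goto A. Now: state=A, head=2, tape[-1..4]=010010 (head:    ^)
Step 5: in state A at pos 2, read 0 -> (A,0)->write 1,move L,goto A. Now: state=A, head=1, tape[-1..4]=010110 (head:   ^)
Step 6: in state A at pos 1, read 0 -> (A,0)->write 1,move L,goto A. Now: state=A, head=0, tape[-1..4]=011110 (head:  ^)
Step 7: in state A at pos 0, read 1 -> (A,1)->write 1,move R,goto B. Now: state=B, head=1, tape[-1..4]=011110 (head:   ^)
Step 8: in state B at pos 1, read 1 -> (B,1)->write 0,move R,goto B. Now: state=B, head=2, tape[-1..4]=010110 (head:    ^)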